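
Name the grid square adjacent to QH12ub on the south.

QH12ua

Latitude subsquare b = 1; −1 → 0 = a.
The longitude characters are unchanged.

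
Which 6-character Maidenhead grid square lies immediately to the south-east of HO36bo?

HO36cn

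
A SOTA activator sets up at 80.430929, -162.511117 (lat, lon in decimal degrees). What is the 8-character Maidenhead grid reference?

Offset from 180°W / 90°S: lon 17.48888°, lat 170.43093°.
Field: 17.48888/20 → 0 → A, 170.43093/10 → 17 → R; chars AR.
Square: 17.48888/2 → 8, 0.43093/1 → 0; chars 80.
Subsquare: 1.48888/0.0833333 → 17 → r, 0.43093/0.0416667 → 10 → k; chars rk.
Extended square: 0.07222/0.00833333 → 8, 0.01426/0.00416667 → 3; chars 83.

AR80rk83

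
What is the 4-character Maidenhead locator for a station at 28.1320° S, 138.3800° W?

Offset from 180°W / 90°S: lon 41.62°, lat 61.87°.
Field: lon ⌊41.62/20⌋ = 2 → C; lat ⌊61.87/10⌋ = 6 → G.
Square: lon ⌊1.62/2⌋ = 0; lat ⌊1.87/1⌋ = 1.

CG01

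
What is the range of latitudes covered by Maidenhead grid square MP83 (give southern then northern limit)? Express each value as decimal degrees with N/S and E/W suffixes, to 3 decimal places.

63.000° N, 64.000° N

Field M=12, P=15: +12·20° lon, +15·10° lat → SW at lon 60°, lat 60°.
Square 8, 3: +8·2° lon, +3·1° lat → SW at lon 76°, lat 63°.
Cell spans 2° lon × 1° lat.
south 63.000° N, north 64.000° N.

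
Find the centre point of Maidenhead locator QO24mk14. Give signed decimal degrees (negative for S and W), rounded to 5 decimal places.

54.43542, 145.01250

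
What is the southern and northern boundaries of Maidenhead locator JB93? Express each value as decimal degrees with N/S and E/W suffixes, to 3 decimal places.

Field J=9, B=1: +9·20° lon, +1·10° lat → SW at lon 0°, lat -80°.
Square 9, 3: +9·2° lon, +3·1° lat → SW at lon 18°, lat -77°.
Cell spans 2° lon × 1° lat.
south 77.000° S, north 76.000° S.

77.000° S, 76.000° S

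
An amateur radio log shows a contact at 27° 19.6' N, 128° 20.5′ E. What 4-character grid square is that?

PL47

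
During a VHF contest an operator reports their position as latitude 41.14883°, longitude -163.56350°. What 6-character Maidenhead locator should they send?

AN81fd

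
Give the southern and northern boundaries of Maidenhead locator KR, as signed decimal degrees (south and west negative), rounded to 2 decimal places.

80.00, 90.00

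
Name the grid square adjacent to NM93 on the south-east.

OM02

Longitude square 9; +1 → 10, wraps to 0, carry into field.
Longitude field N = 13; +1 → 14 = O.
Latitude square 3; −1 → 2.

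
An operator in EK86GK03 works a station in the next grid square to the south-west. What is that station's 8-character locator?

EK86fk92

Longitude extended square 0; −1 → -1, wraps to 9, carry into subsquare.
Longitude subsquare g = 6; −1 → 5 = f.
Latitude extended square 3; −1 → 2.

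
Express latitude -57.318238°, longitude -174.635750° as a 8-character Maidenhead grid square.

AD22qq33

Add 180° to longitude and 90° to latitude: 5.36425, 32.68176.
Field: lon ⌊5.36425/20⌋ = 0 → A; lat ⌊32.68176/10⌋ = 3 → D.
Square: lon ⌊5.36425/2⌋ = 2; lat ⌊2.68176/1⌋ = 2.
Subsquare: lon ⌊1.36425/0.0833333⌋ = 16 → q; lat ⌊0.68176/0.0416667⌋ = 16 → q.
Extended square: lon ⌊0.03092/0.00833333⌋ = 3; lat ⌊0.01510/0.00416667⌋ = 3.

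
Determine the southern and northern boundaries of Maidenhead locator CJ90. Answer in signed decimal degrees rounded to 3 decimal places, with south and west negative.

0.000, 1.000

Field C=2, J=9: +2·20° lon, +9·10° lat → SW at lon -140°, lat 0°.
Square 9, 0: +9·2° lon, +0·1° lat → SW at lon -122°, lat 0°.
Cell spans 2° lon × 1° lat.
south 0.000, north 1.000.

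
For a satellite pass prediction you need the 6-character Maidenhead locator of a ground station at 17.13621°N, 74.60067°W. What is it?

FK27qd

Shift to the Maidenhead origin (180°W, 90°S): lon 105.3993, lat 107.1362.
Field: 105.3993/20 → 5 → F, 107.1362/10 → 10 → K; chars FK.
Square: 5.3993/2 → 2, 7.1362/1 → 7; chars 27.
Subsquare: 1.3993/0.0833333 → 16 → q, 0.1362/0.0416667 → 3 → d; chars qd.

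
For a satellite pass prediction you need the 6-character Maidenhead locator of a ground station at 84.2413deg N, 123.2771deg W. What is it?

CR84if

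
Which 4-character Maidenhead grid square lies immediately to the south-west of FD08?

ED97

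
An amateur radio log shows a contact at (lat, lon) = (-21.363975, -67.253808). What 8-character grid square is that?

Shift to the Maidenhead origin (180°W, 90°S): lon 112.74619, lat 68.63603.
Field: 112.74619/20 → 5 → F, 68.63603/10 → 6 → G; chars FG.
Square: 12.74619/2 → 6, 8.63603/1 → 8; chars 68.
Subsquare: 0.74619/0.0833333 → 8 → i, 0.63603/0.0416667 → 15 → p; chars ip.
Extended square: 0.07953/0.00833333 → 9, 0.01103/0.00416667 → 2; chars 92.

FG68ip92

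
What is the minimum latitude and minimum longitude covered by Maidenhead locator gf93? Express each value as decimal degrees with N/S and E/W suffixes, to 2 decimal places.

37.00° S, 42.00° W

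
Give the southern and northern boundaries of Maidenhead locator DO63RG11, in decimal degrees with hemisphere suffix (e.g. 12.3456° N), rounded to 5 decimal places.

Field D=3, O=14: +3·20° lon, +14·10° lat → SW at lon -120°, lat 50°.
Square 6, 3: +6·2° lon, +3·1° lat → SW at lon -108°, lat 53°.
Subsquare r=17, g=6: +17·0.0833333° lon, +6·0.0416667° lat → SW at lon -106.583°, lat 53.25°.
Extended square 1, 1: +1·0.00833333° lon, +1·0.00416667° lat → SW at lon -106.575°, lat 53.2542°.
Cell spans 0.00833333° lon × 0.00416667° lat.
south 53.25417° N, north 53.25833° N.

53.25417° N, 53.25833° N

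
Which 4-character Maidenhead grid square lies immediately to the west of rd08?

QD98

Longitude square 0; −1 → -1, wraps to 9, carry into field.
Longitude field R = 17; −1 → 16 = Q.
The latitude characters are unchanged.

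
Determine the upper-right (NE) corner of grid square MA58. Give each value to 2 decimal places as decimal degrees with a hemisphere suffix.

81.00° S, 72.00° E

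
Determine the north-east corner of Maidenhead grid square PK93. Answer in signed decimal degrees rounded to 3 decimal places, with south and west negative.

Field P=15, K=10: +15·20° lon, +10·10° lat → SW at lon 120°, lat 10°.
Square 9, 3: +9·2° lon, +3·1° lat → SW at lon 138°, lat 13°.
Cell spans 2° lon × 1° lat. NE corner is SW corner plus one full cell.
latitude 14.000, longitude 140.000.

14.000, 140.000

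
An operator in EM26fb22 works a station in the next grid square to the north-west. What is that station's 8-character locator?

EM26fb13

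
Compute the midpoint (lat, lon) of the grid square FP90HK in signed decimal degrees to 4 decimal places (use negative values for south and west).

Field F=5, P=15: +5·20° lon, +15·10° lat → SW at lon -80°, lat 60°.
Square 9, 0: +9·2° lon, +0·1° lat → SW at lon -62°, lat 60°.
Subsquare h=7, k=10: +7·0.0833333° lon, +10·0.0416667° lat → SW at lon -61.4167°, lat 60.4167°.
Cell spans 0.0833333° lon × 0.0416667° lat. Centre is SW corner plus half of each.
latitude 60.4375, longitude -61.3750.

60.4375, -61.3750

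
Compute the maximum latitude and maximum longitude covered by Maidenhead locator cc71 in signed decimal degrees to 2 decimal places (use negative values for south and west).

-68.00, -124.00

Field C=2, C=2: +2·20° lon, +2·10° lat → SW at lon -140°, lat -70°.
Square 7, 1: +7·2° lon, +1·1° lat → SW at lon -126°, lat -69°.
Cell spans 2° lon × 1° lat. NE corner is SW corner plus one full cell.
latitude -68.00, longitude -124.00.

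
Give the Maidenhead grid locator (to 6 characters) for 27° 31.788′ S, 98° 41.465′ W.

EG02pl

Offset from 180°W / 90°S: lon 81.3089°, lat 62.4702°.
Field: lon ⌊81.3089/20⌋ = 4 → E; lat ⌊62.4702/10⌋ = 6 → G.
Square: lon ⌊1.3089/2⌋ = 0; lat ⌊2.4702/1⌋ = 2.
Subsquare: lon ⌊1.3089/0.0833333⌋ = 15 → p; lat ⌊0.4702/0.0416667⌋ = 11 → l.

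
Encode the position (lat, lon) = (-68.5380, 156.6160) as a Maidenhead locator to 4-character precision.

QC81

Add 180° to longitude and 90° to latitude: 336.62, 21.46.
Field: 336.62/20 → 16 → Q, 21.46/10 → 2 → C; chars QC.
Square: 16.62/2 → 8, 1.46/1 → 1; chars 81.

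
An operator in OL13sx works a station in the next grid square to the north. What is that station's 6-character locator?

Latitude subsquare x = 23; +1 → 24, wraps to 0 = a, carry into square.
Latitude square 3; +1 → 4.
The longitude characters are unchanged.

OL14sa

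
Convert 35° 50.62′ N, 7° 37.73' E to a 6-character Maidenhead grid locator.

Shift to the Maidenhead origin (180°W, 90°S): lon 187.6288, lat 125.8437.
Field (20°×10°, letters A–R): 187.6288/20 → 9 → J, 125.8437/10 → 12 → M; chars JM.
Square (2°×1°, digits 0–9): 7.6288/2 → 3, 5.8437/1 → 5; chars 35.
Subsquare (5′×2.5′, letters a–x): 1.6288/0.0833333 → 19 → t, 0.8437/0.0416667 → 20 → u; chars tu.

JM35tu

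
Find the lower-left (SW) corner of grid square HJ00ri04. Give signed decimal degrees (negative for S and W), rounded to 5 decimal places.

0.35000, -38.58333

Field H=7, J=9: +7·20° lon, +9·10° lat → SW at lon -40°, lat 0°.
Square 0, 0: +0·2° lon, +0·1° lat → SW at lon -40°, lat 0°.
Subsquare r=17, i=8: +17·0.0833333° lon, +8·0.0416667° lat → SW at lon -38.5833°, lat 0.333333°.
Extended square 0, 4: +0·0.00833333° lon, +4·0.00416667° lat → SW at lon -38.5833°, lat 0.35°.
latitude 0.35000, longitude -38.58333.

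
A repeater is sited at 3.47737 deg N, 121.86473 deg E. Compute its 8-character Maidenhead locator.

Add 180° to longitude and 90° to latitude: 301.86473, 93.47737.
Field: 301.86473/20 → 15 → P, 93.47737/10 → 9 → J; chars PJ.
Square: 1.86473/2 → 0, 3.47737/1 → 3; chars 03.
Subsquare: 1.86473/0.0833333 → 22 → w, 0.47737/0.0416667 → 11 → l; chars wl.
Extended square: 0.03140/0.00833333 → 3, 0.01904/0.00416667 → 4; chars 34.

PJ03wl34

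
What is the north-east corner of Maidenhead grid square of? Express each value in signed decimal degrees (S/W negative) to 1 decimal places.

-30.0, 120.0

Field O=14, F=5: +14·20° lon, +5·10° lat → SW at lon 100°, lat -40°.
Cell spans 20° lon × 10° lat. NE corner is SW corner plus one full cell.
latitude -30.0, longitude 120.0.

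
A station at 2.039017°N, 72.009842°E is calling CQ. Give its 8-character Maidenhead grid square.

MJ62aa19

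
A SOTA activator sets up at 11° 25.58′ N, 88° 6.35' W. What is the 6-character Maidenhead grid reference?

EK51wk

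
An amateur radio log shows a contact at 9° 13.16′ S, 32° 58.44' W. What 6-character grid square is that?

HI30ms

Add 180° to longitude and 90° to latitude: 147.0260, 80.7807.
Field (20°×10°, letters A–R): lon ⌊147.0260/20⌋ = 7 → H; lat ⌊80.7807/10⌋ = 8 → I.
Square (2°×1°, digits 0–9): lon ⌊7.0260/2⌋ = 3; lat ⌊0.7807/1⌋ = 0.
Subsquare (5′×2.5′, letters a–x): lon ⌊1.0260/0.0833333⌋ = 12 → m; lat ⌊0.7807/0.0416667⌋ = 18 → s.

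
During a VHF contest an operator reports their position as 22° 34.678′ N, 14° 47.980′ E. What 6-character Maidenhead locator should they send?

JL72jn

Add 180° to longitude and 90° to latitude: 194.7997, 112.5780.
Field: lon ⌊194.7997/20⌋ = 9 → J; lat ⌊112.5780/10⌋ = 11 → L.
Square: lon ⌊14.7997/2⌋ = 7; lat ⌊2.5780/1⌋ = 2.
Subsquare: lon ⌊0.7997/0.0833333⌋ = 9 → j; lat ⌊0.5780/0.0416667⌋ = 13 → n.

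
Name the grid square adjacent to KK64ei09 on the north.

KK64ej00

Latitude extended square 9; +1 → 10, wraps to 0, carry into subsquare.
Latitude subsquare i = 8; +1 → 9 = j.
The longitude characters are unchanged.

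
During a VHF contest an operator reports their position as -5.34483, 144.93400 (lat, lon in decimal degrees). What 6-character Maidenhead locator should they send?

QI24lp

Shift to the Maidenhead origin (180°W, 90°S): lon 324.9340, lat 84.6552.
Field: 324.9340/20 → 16 → Q, 84.6552/10 → 8 → I; chars QI.
Square: 4.9340/2 → 2, 4.6552/1 → 4; chars 24.
Subsquare: 0.9340/0.0833333 → 11 → l, 0.6552/0.0416667 → 15 → p; chars lp.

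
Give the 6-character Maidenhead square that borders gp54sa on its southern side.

GP53sx

Latitude subsquare a = 0; −1 → -1, wraps to 23 = x, carry into square.
Latitude square 4; −1 → 3.
The longitude characters are unchanged.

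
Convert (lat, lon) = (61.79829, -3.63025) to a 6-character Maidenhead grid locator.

IP81et

Add 180° to longitude and 90° to latitude: 176.3698, 151.7983.
Field: lon ⌊176.3698/20⌋ = 8 → I; lat ⌊151.7983/10⌋ = 15 → P.
Square: lon ⌊16.3698/2⌋ = 8; lat ⌊1.7983/1⌋ = 1.
Subsquare: lon ⌊0.3698/0.0833333⌋ = 4 → e; lat ⌊0.7983/0.0416667⌋ = 19 → t.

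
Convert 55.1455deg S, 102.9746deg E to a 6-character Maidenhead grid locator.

OD14lu

Shift to the Maidenhead origin (180°W, 90°S): lon 282.9746, lat 34.8545.
Field: 282.9746/20 → 14 → O, 34.8545/10 → 3 → D; chars OD.
Square: 2.9746/2 → 1, 4.8545/1 → 4; chars 14.
Subsquare: 0.9746/0.0833333 → 11 → l, 0.8545/0.0416667 → 20 → u; chars lu.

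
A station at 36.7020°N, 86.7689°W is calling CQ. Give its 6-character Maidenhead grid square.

EM66oq

Add 180° to longitude and 90° to latitude: 93.2311, 126.7020.
Field: lon ⌊93.2311/20⌋ = 4 → E; lat ⌊126.7020/10⌋ = 12 → M.
Square: lon ⌊13.2311/2⌋ = 6; lat ⌊6.7020/1⌋ = 6.
Subsquare: lon ⌊1.2311/0.0833333⌋ = 14 → o; lat ⌊0.7020/0.0416667⌋ = 16 → q.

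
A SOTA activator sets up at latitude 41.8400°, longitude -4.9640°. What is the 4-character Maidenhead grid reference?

IN71

Offset from 180°W / 90°S: lon 175.04°, lat 131.84°.
Field: 175.04/20 → 8 → I, 131.84/10 → 13 → N; chars IN.
Square: 15.04/2 → 7, 1.84/1 → 1; chars 71.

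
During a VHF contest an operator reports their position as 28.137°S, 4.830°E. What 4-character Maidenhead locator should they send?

Add 180° to longitude and 90° to latitude: 184.83, 61.86.
Field: 184.83/20 → 9 → J, 61.86/10 → 6 → G; chars JG.
Square: 4.83/2 → 2, 1.86/1 → 1; chars 21.

JG21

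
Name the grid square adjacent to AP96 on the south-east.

Longitude square 9; +1 → 10, wraps to 0, carry into field.
Longitude field A = 0; +1 → 1 = B.
Latitude square 6; −1 → 5.

BP05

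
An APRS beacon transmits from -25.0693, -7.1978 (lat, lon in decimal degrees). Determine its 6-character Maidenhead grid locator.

IG64jw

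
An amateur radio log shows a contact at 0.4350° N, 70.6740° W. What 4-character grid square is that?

Offset from 180°W / 90°S: lon 109.33°, lat 90.44°.
Field (20°×10°, letters A–R): 109.33/20 → 5 → F, 90.44/10 → 9 → J; chars FJ.
Square (2°×1°, digits 0–9): 9.33/2 → 4, 0.44/1 → 0; chars 40.

FJ40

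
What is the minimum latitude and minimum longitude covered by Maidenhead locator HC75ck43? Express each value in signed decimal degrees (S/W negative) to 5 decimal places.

-64.57083, -25.80000

Field H=7, C=2: +7·20° lon, +2·10° lat → SW at lon -40°, lat -70°.
Square 7, 5: +7·2° lon, +5·1° lat → SW at lon -26°, lat -65°.
Subsquare c=2, k=10: +2·0.0833333° lon, +10·0.0416667° lat → SW at lon -25.8333°, lat -64.5833°.
Extended square 4, 3: +4·0.00833333° lon, +3·0.00416667° lat → SW at lon -25.8°, lat -64.5708°.
latitude -64.57083, longitude -25.80000.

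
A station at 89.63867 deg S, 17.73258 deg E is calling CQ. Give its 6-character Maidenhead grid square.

JA80ui

Offset from 180°W / 90°S: lon 197.7326°, lat 0.3613°.
Field: 197.7326/20 → 9 → J, 0.3613/10 → 0 → A; chars JA.
Square: 17.7326/2 → 8, 0.3613/1 → 0; chars 80.
Subsquare: 1.7326/0.0833333 → 20 → u, 0.3613/0.0416667 → 8 → i; chars ui.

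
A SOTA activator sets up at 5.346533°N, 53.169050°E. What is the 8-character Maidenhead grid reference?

LJ65oi03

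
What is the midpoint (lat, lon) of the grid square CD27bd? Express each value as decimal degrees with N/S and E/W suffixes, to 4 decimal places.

Field C=2, D=3: +2·20° lon, +3·10° lat → SW at lon -140°, lat -60°.
Square 2, 7: +2·2° lon, +7·1° lat → SW at lon -136°, lat -53°.
Subsquare b=1, d=3: +1·0.0833333° lon, +3·0.0416667° lat → SW at lon -135.917°, lat -52.875°.
Cell spans 0.0833333° lon × 0.0416667° lat. Centre is SW corner plus half of each.
latitude 52.8542° S, longitude 135.8750° W.

52.8542° S, 135.8750° W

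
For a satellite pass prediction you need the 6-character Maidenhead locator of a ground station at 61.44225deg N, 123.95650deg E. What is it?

PP11xk

Add 180° to longitude and 90° to latitude: 303.9565, 151.4423.
Field: lon ⌊303.9565/20⌋ = 15 → P; lat ⌊151.4423/10⌋ = 15 → P.
Square: lon ⌊3.9565/2⌋ = 1; lat ⌊1.4423/1⌋ = 1.
Subsquare: lon ⌊1.9565/0.0833333⌋ = 23 → x; lat ⌊0.4423/0.0416667⌋ = 10 → k.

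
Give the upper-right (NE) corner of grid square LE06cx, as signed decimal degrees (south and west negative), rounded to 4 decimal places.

Field L=11, E=4: +11·20° lon, +4·10° lat → SW at lon 40°, lat -50°.
Square 0, 6: +0·2° lon, +6·1° lat → SW at lon 40°, lat -44°.
Subsquare c=2, x=23: +2·0.0833333° lon, +23·0.0416667° lat → SW at lon 40.1667°, lat -43.0417°.
Cell spans 0.0833333° lon × 0.0416667° lat. NE corner is SW corner plus one full cell.
latitude -43.0000, longitude 40.2500.

-43.0000, 40.2500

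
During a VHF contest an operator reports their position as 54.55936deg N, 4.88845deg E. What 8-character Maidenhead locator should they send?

JO24kn64

Offset from 180°W / 90°S: lon 184.88845°, lat 144.55936°.
Field (20°×10°, letters A–R): lon ⌊184.88845/20⌋ = 9 → J; lat ⌊144.55936/10⌋ = 14 → O.
Square (2°×1°, digits 0–9): lon ⌊4.88845/2⌋ = 2; lat ⌊4.55936/1⌋ = 4.
Subsquare (5′×2.5′, letters a–x): lon ⌊0.88845/0.0833333⌋ = 10 → k; lat ⌊0.55936/0.0416667⌋ = 13 → n.
Extended square (30″×15″, digits 0–9): lon ⌊0.05512/0.00833333⌋ = 6; lat ⌊0.01769/0.00416667⌋ = 4.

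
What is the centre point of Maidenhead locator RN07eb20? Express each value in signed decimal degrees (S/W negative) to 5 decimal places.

47.04375, 160.35417

Field R=17, N=13: +17·20° lon, +13·10° lat → SW at lon 160°, lat 40°.
Square 0, 7: +0·2° lon, +7·1° lat → SW at lon 160°, lat 47°.
Subsquare e=4, b=1: +4·0.0833333° lon, +1·0.0416667° lat → SW at lon 160.333°, lat 47.0417°.
Extended square 2, 0: +2·0.00833333° lon, +0·0.00416667° lat → SW at lon 160.35°, lat 47.0417°.
Cell spans 0.00833333° lon × 0.00416667° lat. Centre is SW corner plus half of each.
latitude 47.04375, longitude 160.35417.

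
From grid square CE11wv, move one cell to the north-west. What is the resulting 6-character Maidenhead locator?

Longitude subsquare w = 22; −1 → 21 = v.
Latitude subsquare v = 21; +1 → 22 = w.

CE11vw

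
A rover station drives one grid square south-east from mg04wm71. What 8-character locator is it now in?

MG04wm80

Longitude extended square 7; +1 → 8.
Latitude extended square 1; −1 → 0.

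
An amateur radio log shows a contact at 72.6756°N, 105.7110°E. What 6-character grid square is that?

Offset from 180°W / 90°S: lon 285.7110°, lat 162.6756°.
Field: lon ⌊285.7110/20⌋ = 14 → O; lat ⌊162.6756/10⌋ = 16 → Q.
Square: lon ⌊5.7110/2⌋ = 2; lat ⌊2.6756/1⌋ = 2.
Subsquare: lon ⌊1.7110/0.0833333⌋ = 20 → u; lat ⌊0.6756/0.0416667⌋ = 16 → q.

OQ22uq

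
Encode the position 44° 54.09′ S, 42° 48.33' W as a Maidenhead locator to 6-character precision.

Add 180° to longitude and 90° to latitude: 137.1945, 45.0985.
Field: lon ⌊137.1945/20⌋ = 6 → G; lat ⌊45.0985/10⌋ = 4 → E.
Square: lon ⌊17.1945/2⌋ = 8; lat ⌊5.0985/1⌋ = 5.
Subsquare: lon ⌊1.1945/0.0833333⌋ = 14 → o; lat ⌊0.0985/0.0416667⌋ = 2 → c.

GE85oc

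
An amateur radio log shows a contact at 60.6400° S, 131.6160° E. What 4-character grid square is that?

PC59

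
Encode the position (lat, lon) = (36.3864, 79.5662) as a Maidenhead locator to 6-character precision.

Shift to the Maidenhead origin (180°W, 90°S): lon 259.5662, lat 126.3864.
Field: lon ⌊259.5662/20⌋ = 12 → M; lat ⌊126.3864/10⌋ = 12 → M.
Square: lon ⌊19.5662/2⌋ = 9; lat ⌊6.3864/1⌋ = 6.
Subsquare: lon ⌊1.5662/0.0833333⌋ = 18 → s; lat ⌊0.3864/0.0416667⌋ = 9 → j.

MM96sj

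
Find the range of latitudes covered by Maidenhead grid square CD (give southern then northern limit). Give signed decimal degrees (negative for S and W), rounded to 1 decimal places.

-60.0, -50.0

Field C=2, D=3: +2·20° lon, +3·10° lat → SW at lon -140°, lat -60°.
Cell spans 20° lon × 10° lat.
south -60.0, north -50.0.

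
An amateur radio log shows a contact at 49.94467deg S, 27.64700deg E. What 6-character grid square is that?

KE30tb

Shift to the Maidenhead origin (180°W, 90°S): lon 207.6470, lat 40.0553.
Field (20°×10°, letters A–R): lon ⌊207.6470/20⌋ = 10 → K; lat ⌊40.0553/10⌋ = 4 → E.
Square (2°×1°, digits 0–9): lon ⌊7.6470/2⌋ = 3; lat ⌊0.0553/1⌋ = 0.
Subsquare (5′×2.5′, letters a–x): lon ⌊1.6470/0.0833333⌋ = 19 → t; lat ⌊0.0553/0.0416667⌋ = 1 → b.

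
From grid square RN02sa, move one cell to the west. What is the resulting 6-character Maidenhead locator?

RN02ra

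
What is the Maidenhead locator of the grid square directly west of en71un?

EN71tn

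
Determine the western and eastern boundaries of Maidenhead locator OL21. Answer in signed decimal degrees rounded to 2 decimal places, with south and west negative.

104.00, 106.00

Field O=14, L=11: +14·20° lon, +11·10° lat → SW at lon 100°, lat 20°.
Square 2, 1: +2·2° lon, +1·1° lat → SW at lon 104°, lat 21°.
Cell spans 2° lon × 1° lat.
west 104.00, east 106.00.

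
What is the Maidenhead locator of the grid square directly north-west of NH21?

Longitude square 2; −1 → 1.
Latitude square 1; +1 → 2.

NH12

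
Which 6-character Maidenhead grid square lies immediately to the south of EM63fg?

EM63ff

Latitude subsquare g = 6; −1 → 5 = f.
The longitude characters are unchanged.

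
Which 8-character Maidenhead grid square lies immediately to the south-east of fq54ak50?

FQ54aj69

Longitude extended square 5; +1 → 6.
Latitude extended square 0; −1 → -1, wraps to 9, carry into subsquare.
Latitude subsquare k = 10; −1 → 9 = j.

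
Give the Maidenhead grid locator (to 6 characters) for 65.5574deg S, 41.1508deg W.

GC94kk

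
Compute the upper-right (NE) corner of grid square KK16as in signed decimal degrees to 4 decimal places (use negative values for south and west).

Field K=10, K=10: +10·20° lon, +10·10° lat → SW at lon 20°, lat 10°.
Square 1, 6: +1·2° lon, +6·1° lat → SW at lon 22°, lat 16°.
Subsquare a=0, s=18: +0·0.0833333° lon, +18·0.0416667° lat → SW at lon 22°, lat 16.75°.
Cell spans 0.0833333° lon × 0.0416667° lat. NE corner is SW corner plus one full cell.
latitude 16.7917, longitude 22.0833.

16.7917, 22.0833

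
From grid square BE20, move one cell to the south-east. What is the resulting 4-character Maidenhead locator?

Longitude square 2; +1 → 3.
Latitude square 0; −1 → -1, wraps to 9, carry into field.
Latitude field E = 4; −1 → 3 = D.

BD39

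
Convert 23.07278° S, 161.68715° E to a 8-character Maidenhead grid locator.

RG06uw22

Add 180° to longitude and 90° to latitude: 341.68715, 66.92722.
Field: 341.68715/20 → 17 → R, 66.92722/10 → 6 → G; chars RG.
Square: 1.68715/2 → 0, 6.92722/1 → 6; chars 06.
Subsquare: 1.68715/0.0833333 → 20 → u, 0.92722/0.0416667 → 22 → w; chars uw.
Extended square: 0.02048/0.00833333 → 2, 0.01055/0.00416667 → 2; chars 22.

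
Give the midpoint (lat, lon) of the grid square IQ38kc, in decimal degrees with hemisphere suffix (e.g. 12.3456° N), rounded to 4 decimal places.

78.1042° N, 13.1250° W

Field I=8, Q=16: +8·20° lon, +16·10° lat → SW at lon -20°, lat 70°.
Square 3, 8: +3·2° lon, +8·1° lat → SW at lon -14°, lat 78°.
Subsquare k=10, c=2: +10·0.0833333° lon, +2·0.0416667° lat → SW at lon -13.1667°, lat 78.0833°.
Cell spans 0.0833333° lon × 0.0416667° lat. Centre is SW corner plus half of each.
latitude 78.1042° N, longitude 13.1250° W.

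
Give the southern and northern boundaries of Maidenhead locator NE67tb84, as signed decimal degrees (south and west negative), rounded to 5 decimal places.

Field N=13, E=4: +13·20° lon, +4·10° lat → SW at lon 80°, lat -50°.
Square 6, 7: +6·2° lon, +7·1° lat → SW at lon 92°, lat -43°.
Subsquare t=19, b=1: +19·0.0833333° lon, +1·0.0416667° lat → SW at lon 93.5833°, lat -42.9583°.
Extended square 8, 4: +8·0.00833333° lon, +4·0.00416667° lat → SW at lon 93.65°, lat -42.9417°.
Cell spans 0.00833333° lon × 0.00416667° lat.
south -42.94167, north -42.93750.

-42.94167, -42.93750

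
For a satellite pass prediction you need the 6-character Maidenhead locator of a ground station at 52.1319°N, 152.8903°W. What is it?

Offset from 180°W / 90°S: lon 27.1097°, lat 142.1319°.
Field: 27.1097/20 → 1 → B, 142.1319/10 → 14 → O; chars BO.
Square: 7.1097/2 → 3, 2.1319/1 → 2; chars 32.
Subsquare: 1.1097/0.0833333 → 13 → n, 0.1319/0.0416667 → 3 → d; chars nd.

BO32nd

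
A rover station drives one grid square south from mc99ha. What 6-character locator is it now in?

MC98hx

Latitude subsquare a = 0; −1 → -1, wraps to 23 = x, carry into square.
Latitude square 9; −1 → 8.
The longitude characters are unchanged.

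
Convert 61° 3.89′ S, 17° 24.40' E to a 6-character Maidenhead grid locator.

Offset from 180°W / 90°S: lon 197.4067°, lat 28.9352°.
Field: 197.4067/20 → 9 → J, 28.9352/10 → 2 → C; chars JC.
Square: 17.4067/2 → 8, 8.9352/1 → 8; chars 88.
Subsquare: 1.4067/0.0833333 → 16 → q, 0.9352/0.0416667 → 22 → w; chars qw.

JC88qw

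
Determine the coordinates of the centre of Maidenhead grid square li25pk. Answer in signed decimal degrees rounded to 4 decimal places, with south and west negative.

-4.5625, 45.2917

Field L=11, I=8: +11·20° lon, +8·10° lat → SW at lon 40°, lat -10°.
Square 2, 5: +2·2° lon, +5·1° lat → SW at lon 44°, lat -5°.
Subsquare p=15, k=10: +15·0.0833333° lon, +10·0.0416667° lat → SW at lon 45.25°, lat -4.58333°.
Cell spans 0.0833333° lon × 0.0416667° lat. Centre is SW corner plus half of each.
latitude -4.5625, longitude 45.2917.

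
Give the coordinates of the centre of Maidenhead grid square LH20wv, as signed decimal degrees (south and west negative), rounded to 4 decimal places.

-19.1042, 45.8750

Field L=11, H=7: +11·20° lon, +7·10° lat → SW at lon 40°, lat -20°.
Square 2, 0: +2·2° lon, +0·1° lat → SW at lon 44°, lat -20°.
Subsquare w=22, v=21: +22·0.0833333° lon, +21·0.0416667° lat → SW at lon 45.8333°, lat -19.125°.
Cell spans 0.0833333° lon × 0.0416667° lat. Centre is SW corner plus half of each.
latitude -19.1042, longitude 45.8750.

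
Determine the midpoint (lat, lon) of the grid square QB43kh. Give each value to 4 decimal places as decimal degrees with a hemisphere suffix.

Field Q=16, B=1: +16·20° lon, +1·10° lat → SW at lon 140°, lat -80°.
Square 4, 3: +4·2° lon, +3·1° lat → SW at lon 148°, lat -77°.
Subsquare k=10, h=7: +10·0.0833333° lon, +7·0.0416667° lat → SW at lon 148.833°, lat -76.7083°.
Cell spans 0.0833333° lon × 0.0416667° lat. Centre is SW corner plus half of each.
latitude 76.6875° S, longitude 148.8750° E.

76.6875° S, 148.8750° E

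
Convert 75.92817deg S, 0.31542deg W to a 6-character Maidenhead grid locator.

Offset from 180°W / 90°S: lon 179.6846°, lat 14.0718°.
Field: 179.6846/20 → 8 → I, 14.0718/10 → 1 → B; chars IB.
Square: 19.6846/2 → 9, 4.0718/1 → 4; chars 94.
Subsquare: 1.6846/0.0833333 → 20 → u, 0.0718/0.0416667 → 1 → b; chars ub.

IB94ub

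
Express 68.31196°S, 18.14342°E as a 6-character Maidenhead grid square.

Offset from 180°W / 90°S: lon 198.1434°, lat 21.6880°.
Field: lon ⌊198.1434/20⌋ = 9 → J; lat ⌊21.6880/10⌋ = 2 → C.
Square: lon ⌊18.1434/2⌋ = 9; lat ⌊1.6880/1⌋ = 1.
Subsquare: lon ⌊0.1434/0.0833333⌋ = 1 → b; lat ⌊0.6880/0.0416667⌋ = 16 → q.

JC91bq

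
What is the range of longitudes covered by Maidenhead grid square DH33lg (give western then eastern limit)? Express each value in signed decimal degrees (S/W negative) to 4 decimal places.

-113.0833, -113.0000

Field D=3, H=7: +3·20° lon, +7·10° lat → SW at lon -120°, lat -20°.
Square 3, 3: +3·2° lon, +3·1° lat → SW at lon -114°, lat -17°.
Subsquare l=11, g=6: +11·0.0833333° lon, +6·0.0416667° lat → SW at lon -113.083°, lat -16.75°.
Cell spans 0.0833333° lon × 0.0416667° lat.
west -113.0833, east -113.0000.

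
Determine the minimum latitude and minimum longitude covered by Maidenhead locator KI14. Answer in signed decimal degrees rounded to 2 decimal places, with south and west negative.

Field K=10, I=8: +10·20° lon, +8·10° lat → SW at lon 20°, lat -10°.
Square 1, 4: +1·2° lon, +4·1° lat → SW at lon 22°, lat -6°.
latitude -6.00, longitude 22.00.

-6.00, 22.00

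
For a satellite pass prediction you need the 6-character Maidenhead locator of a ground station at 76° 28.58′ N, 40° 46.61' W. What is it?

GQ96ol

Add 180° to longitude and 90° to latitude: 139.2232, 166.4763.
Field: lon ⌊139.2232/20⌋ = 6 → G; lat ⌊166.4763/10⌋ = 16 → Q.
Square: lon ⌊19.2232/2⌋ = 9; lat ⌊6.4763/1⌋ = 6.
Subsquare: lon ⌊1.2232/0.0833333⌋ = 14 → o; lat ⌊0.4763/0.0416667⌋ = 11 → l.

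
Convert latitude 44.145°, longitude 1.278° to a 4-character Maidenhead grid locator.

Add 180° to longitude and 90° to latitude: 181.28, 134.15.
Field (20°×10°, letters A–R): 181.28/20 → 9 → J, 134.15/10 → 13 → N; chars JN.
Square (2°×1°, digits 0–9): 1.28/2 → 0, 4.15/1 → 4; chars 04.

JN04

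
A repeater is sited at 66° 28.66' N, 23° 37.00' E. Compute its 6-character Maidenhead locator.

KP16tl

Add 180° to longitude and 90° to latitude: 203.6167, 156.4777.
Field: 203.6167/20 → 10 → K, 156.4777/10 → 15 → P; chars KP.
Square: 3.6167/2 → 1, 6.4777/1 → 6; chars 16.
Subsquare: 1.6167/0.0833333 → 19 → t, 0.4777/0.0416667 → 11 → l; chars tl.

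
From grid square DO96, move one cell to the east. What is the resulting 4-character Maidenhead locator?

Longitude square 9; +1 → 10, wraps to 0, carry into field.
Longitude field D = 3; +1 → 4 = E.
The latitude characters are unchanged.

EO06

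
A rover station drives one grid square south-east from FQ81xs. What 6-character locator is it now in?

Longitude subsquare x = 23; +1 → 24, wraps to 0 = a, carry into square.
Longitude square 8; +1 → 9.
Latitude subsquare s = 18; −1 → 17 = r.

FQ91ar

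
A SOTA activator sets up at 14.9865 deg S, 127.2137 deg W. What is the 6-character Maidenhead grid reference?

CH65ja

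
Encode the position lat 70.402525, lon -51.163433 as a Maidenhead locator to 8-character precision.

Shift to the Maidenhead origin (180°W, 90°S): lon 128.83657, lat 160.40252.
Field (20°×10°, letters A–R): lon ⌊128.83657/20⌋ = 6 → G; lat ⌊160.40252/10⌋ = 16 → Q.
Square (2°×1°, digits 0–9): lon ⌊8.83657/2⌋ = 4; lat ⌊0.40252/1⌋ = 0.
Subsquare (5′×2.5′, letters a–x): lon ⌊0.83657/0.0833333⌋ = 10 → k; lat ⌊0.40252/0.0416667⌋ = 9 → j.
Extended square (30″×15″, digits 0–9): lon ⌊0.00323/0.00833333⌋ = 0; lat ⌊0.02752/0.00416667⌋ = 6.

GQ40kj06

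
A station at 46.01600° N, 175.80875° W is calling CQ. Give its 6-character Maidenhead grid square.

Shift to the Maidenhead origin (180°W, 90°S): lon 4.1912, lat 136.0160.
Field: lon ⌊4.1912/20⌋ = 0 → A; lat ⌊136.0160/10⌋ = 13 → N.
Square: lon ⌊4.1912/2⌋ = 2; lat ⌊6.0160/1⌋ = 6.
Subsquare: lon ⌊0.1912/0.0833333⌋ = 2 → c; lat ⌊0.0160/0.0416667⌋ = 0 → a.

AN26ca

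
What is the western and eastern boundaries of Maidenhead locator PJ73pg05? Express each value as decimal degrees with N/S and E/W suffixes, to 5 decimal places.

Field P=15, J=9: +15·20° lon, +9·10° lat → SW at lon 120°, lat 0°.
Square 7, 3: +7·2° lon, +3·1° lat → SW at lon 134°, lat 3°.
Subsquare p=15, g=6: +15·0.0833333° lon, +6·0.0416667° lat → SW at lon 135.25°, lat 3.25°.
Extended square 0, 5: +0·0.00833333° lon, +5·0.00416667° lat → SW at lon 135.25°, lat 3.27083°.
Cell spans 0.00833333° lon × 0.00416667° lat.
west 135.25000° E, east 135.25833° E.

135.25000° E, 135.25833° E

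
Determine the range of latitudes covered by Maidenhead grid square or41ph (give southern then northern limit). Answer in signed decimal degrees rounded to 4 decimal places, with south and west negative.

81.2917, 81.3333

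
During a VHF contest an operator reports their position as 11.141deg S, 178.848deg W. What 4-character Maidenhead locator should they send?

AH08

Shift to the Maidenhead origin (180°W, 90°S): lon 1.15, lat 78.86.
Field: lon ⌊1.15/20⌋ = 0 → A; lat ⌊78.86/10⌋ = 7 → H.
Square: lon ⌊1.15/2⌋ = 0; lat ⌊8.86/1⌋ = 8.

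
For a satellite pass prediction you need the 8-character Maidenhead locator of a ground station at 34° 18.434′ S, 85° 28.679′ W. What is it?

EF75gq26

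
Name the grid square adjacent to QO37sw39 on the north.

Latitude extended square 9; +1 → 10, wraps to 0, carry into subsquare.
Latitude subsquare w = 22; +1 → 23 = x.
The longitude characters are unchanged.

QO37sx30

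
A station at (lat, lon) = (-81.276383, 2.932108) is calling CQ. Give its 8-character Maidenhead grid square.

Add 180° to longitude and 90° to latitude: 182.93211, 8.72362.
Field (20°×10°, letters A–R): lon ⌊182.93211/20⌋ = 9 → J; lat ⌊8.72362/10⌋ = 0 → A.
Square (2°×1°, digits 0–9): lon ⌊2.93211/2⌋ = 1; lat ⌊8.72362/1⌋ = 8.
Subsquare (5′×2.5′, letters a–x): lon ⌊0.93211/0.0833333⌋ = 11 → l; lat ⌊0.72362/0.0416667⌋ = 17 → r.
Extended square (30″×15″, digits 0–9): lon ⌊0.01544/0.00833333⌋ = 1; lat ⌊0.01528/0.00416667⌋ = 3.

JA18lr13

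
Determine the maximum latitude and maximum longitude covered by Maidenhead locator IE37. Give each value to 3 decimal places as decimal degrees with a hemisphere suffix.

42.000° S, 12.000° W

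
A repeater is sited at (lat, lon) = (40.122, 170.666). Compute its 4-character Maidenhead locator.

RN50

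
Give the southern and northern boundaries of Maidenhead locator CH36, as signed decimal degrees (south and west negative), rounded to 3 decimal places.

Field C=2, H=7: +2·20° lon, +7·10° lat → SW at lon -140°, lat -20°.
Square 3, 6: +3·2° lon, +6·1° lat → SW at lon -134°, lat -14°.
Cell spans 2° lon × 1° lat.
south -14.000, north -13.000.

-14.000, -13.000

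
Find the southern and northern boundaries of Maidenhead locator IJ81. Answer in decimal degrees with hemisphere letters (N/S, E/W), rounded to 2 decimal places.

1.00° N, 2.00° N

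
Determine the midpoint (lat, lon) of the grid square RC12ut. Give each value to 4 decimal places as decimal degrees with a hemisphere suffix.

67.1875° S, 163.7083° E

Field R=17, C=2: +17·20° lon, +2·10° lat → SW at lon 160°, lat -70°.
Square 1, 2: +1·2° lon, +2·1° lat → SW at lon 162°, lat -68°.
Subsquare u=20, t=19: +20·0.0833333° lon, +19·0.0416667° lat → SW at lon 163.667°, lat -67.2083°.
Cell spans 0.0833333° lon × 0.0416667° lat. Centre is SW corner plus half of each.
latitude 67.1875° S, longitude 163.7083° E.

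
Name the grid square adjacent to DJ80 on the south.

DI89

Latitude square 0; −1 → -1, wraps to 9, carry into field.
Latitude field J = 9; −1 → 8 = I.
The longitude characters are unchanged.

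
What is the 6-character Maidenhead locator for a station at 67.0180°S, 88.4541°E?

NC42fx

Shift to the Maidenhead origin (180°W, 90°S): lon 268.4541, lat 22.9820.
Field: lon ⌊268.4541/20⌋ = 13 → N; lat ⌊22.9820/10⌋ = 2 → C.
Square: lon ⌊8.4541/2⌋ = 4; lat ⌊2.9820/1⌋ = 2.
Subsquare: lon ⌊0.4541/0.0833333⌋ = 5 → f; lat ⌊0.9820/0.0416667⌋ = 23 → x.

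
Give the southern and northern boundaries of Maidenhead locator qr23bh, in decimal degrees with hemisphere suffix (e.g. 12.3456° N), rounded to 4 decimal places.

Field Q=16, R=17: +16·20° lon, +17·10° lat → SW at lon 140°, lat 80°.
Square 2, 3: +2·2° lon, +3·1° lat → SW at lon 144°, lat 83°.
Subsquare b=1, h=7: +1·0.0833333° lon, +7·0.0416667° lat → SW at lon 144.083°, lat 83.2917°.
Cell spans 0.0833333° lon × 0.0416667° lat.
south 83.2917° N, north 83.3333° N.

83.2917° N, 83.3333° N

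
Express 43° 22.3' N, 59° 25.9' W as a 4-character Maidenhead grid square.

GN03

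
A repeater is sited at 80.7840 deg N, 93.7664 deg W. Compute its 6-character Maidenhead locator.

Offset from 180°W / 90°S: lon 86.2336°, lat 170.7840°.
Field: 86.2336/20 → 4 → E, 170.7840/10 → 17 → R; chars ER.
Square: 6.2336/2 → 3, 0.7840/1 → 0; chars 30.
Subsquare: 0.2336/0.0833333 → 2 → c, 0.7840/0.0416667 → 18 → s; chars cs.

ER30cs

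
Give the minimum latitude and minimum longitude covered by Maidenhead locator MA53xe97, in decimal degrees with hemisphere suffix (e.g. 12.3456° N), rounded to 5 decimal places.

86.80417° S, 71.99167° E

Field M=12, A=0: +12·20° lon, +0·10° lat → SW at lon 60°, lat -90°.
Square 5, 3: +5·2° lon, +3·1° lat → SW at lon 70°, lat -87°.
Subsquare x=23, e=4: +23·0.0833333° lon, +4·0.0416667° lat → SW at lon 71.9167°, lat -86.8333°.
Extended square 9, 7: +9·0.00833333° lon, +7·0.00416667° lat → SW at lon 71.9917°, lat -86.8042°.
latitude 86.80417° S, longitude 71.99167° E.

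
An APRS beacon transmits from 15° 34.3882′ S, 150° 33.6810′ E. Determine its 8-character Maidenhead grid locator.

QH54gk72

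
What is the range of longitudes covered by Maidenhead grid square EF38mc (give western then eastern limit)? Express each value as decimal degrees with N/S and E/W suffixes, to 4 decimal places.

93.0000° W, 92.9167° W

Field E=4, F=5: +4·20° lon, +5·10° lat → SW at lon -100°, lat -40°.
Square 3, 8: +3·2° lon, +8·1° lat → SW at lon -94°, lat -32°.
Subsquare m=12, c=2: +12·0.0833333° lon, +2·0.0416667° lat → SW at lon -93°, lat -31.9167°.
Cell spans 0.0833333° lon × 0.0416667° lat.
west 93.0000° W, east 92.9167° W.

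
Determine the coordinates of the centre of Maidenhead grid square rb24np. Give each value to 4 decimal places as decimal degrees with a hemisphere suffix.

75.3542° S, 165.1250° E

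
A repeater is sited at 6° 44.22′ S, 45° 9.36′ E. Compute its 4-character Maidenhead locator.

Shift to the Maidenhead origin (180°W, 90°S): lon 225.16, lat 83.26.
Field (20°×10°, letters A–R): 225.16/20 → 11 → L, 83.26/10 → 8 → I; chars LI.
Square (2°×1°, digits 0–9): 5.16/2 → 2, 3.26/1 → 3; chars 23.

LI23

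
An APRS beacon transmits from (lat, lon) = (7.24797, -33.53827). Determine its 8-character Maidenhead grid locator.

HJ37ff59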